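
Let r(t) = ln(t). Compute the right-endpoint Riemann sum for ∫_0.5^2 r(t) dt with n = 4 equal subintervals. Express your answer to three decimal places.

Δt = (2 − 0.5)/4 = 0.375.
Right endpoints: 0.875, 1.25, 1.625, 2.
r(0.875) ≈ -0.134, r(1.25) ≈ 0.223, r(1.625) ≈ 0.486, r(2) ≈ 0.693.
Sum = Δt · [r(0.875) + r(1.25) + r(1.625) + r(2)].
Sum ≈ 0.476.

0.476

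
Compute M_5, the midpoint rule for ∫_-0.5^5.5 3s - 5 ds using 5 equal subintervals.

Δs = (5.5 − (-0.5))/5 = 1.2.
Midpoints: 0.1, 1.3, 2.5, 3.7, 4.9.
f(0.1) = -4.7, f(1.3) = -1.1, f(2.5) = 2.5, f(3.7) = 6.1, f(4.9) = 9.7.
Sum = Δs · [f(0.1) + f(1.3) + f(2.5) + f(3.7) + f(4.9)].
Sum = 15.

15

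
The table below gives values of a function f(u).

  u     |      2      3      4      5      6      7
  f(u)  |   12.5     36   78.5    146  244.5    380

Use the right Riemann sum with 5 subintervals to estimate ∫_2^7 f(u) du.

Δu = 1.
Sum = 1·[36 + 78.5 + 146 + 244.5 + 380] = 885.

885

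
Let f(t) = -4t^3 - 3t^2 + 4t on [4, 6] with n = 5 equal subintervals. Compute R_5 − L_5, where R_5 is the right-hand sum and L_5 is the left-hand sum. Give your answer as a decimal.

-264

R_5 = -1287.36.
L_5 = -1023.36.
R_5 − L_5 = -264.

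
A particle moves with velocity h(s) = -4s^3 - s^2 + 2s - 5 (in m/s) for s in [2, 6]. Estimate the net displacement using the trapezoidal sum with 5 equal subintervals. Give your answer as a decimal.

Δs = (6 − 2)/5 = 0.8.
h(2) = -37, h(2.8) = -95.048, h(3.6) = -197.384, h(4.4) = -356.296, h(5.2) = -584.072, h(6) = -893.
T_5 = (Δs/2)·[h(s_0) + 2h(s_1) + ... + 2h(s_{4}) + h(s_5)].
Sum = -1358.24.

-1358.24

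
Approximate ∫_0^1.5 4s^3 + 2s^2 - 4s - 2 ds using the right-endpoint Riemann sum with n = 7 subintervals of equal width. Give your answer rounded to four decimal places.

Δs = (1.5 − 0)/7 = 3/14.
Right endpoints: 3/14, 3/7, 9/14, 6/7, 15/14, 9/7, 1.5.
f(3/14) = -935/343, f(3/7) = -1040/343, f(9/14) = -920/343, f(6/7) = -494/343, f(15/14) = 319/343, f(9/7) = 1600/343, f(1.5) = 10.
Sum = Δs · [f(3/14) + f(3/7) + f(9/14) + ...].
Sum ≈ 1.2245.

1.2245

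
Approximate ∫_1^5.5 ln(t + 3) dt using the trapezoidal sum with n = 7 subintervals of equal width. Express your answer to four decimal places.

8.1408

Δt = (5.5 − 1)/7 = 9/14.
f(1) ≈ 1.3863, f(23/14) ≈ 1.5353, f(16/7) ≈ 1.6650, f(41/14) ≈ 1.7798, f(25/7) ≈ 1.8827, f(59/14) ≈ 1.9761, f(34/7) ≈ 2.0614, f(5.5) ≈ 2.1401.
T_7 = (Δt/2)·[f(t_0) + 2f(t_1) + ... + 2f(t_{6}) + f(t_7)].
Sum ≈ 8.1408.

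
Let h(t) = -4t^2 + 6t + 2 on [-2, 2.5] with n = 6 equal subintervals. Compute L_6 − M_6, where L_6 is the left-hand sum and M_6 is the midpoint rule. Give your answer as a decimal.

-9.28125

L_6 = -24.1875.
M_6 = -14.90625.
L_6 − M_6 = -9.28125.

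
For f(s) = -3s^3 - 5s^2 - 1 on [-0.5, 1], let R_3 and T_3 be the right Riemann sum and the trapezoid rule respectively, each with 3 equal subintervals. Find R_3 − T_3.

-1.78125

R_3 = -6.3125.
T_3 = -4.53125.
R_3 − T_3 = -1.78125.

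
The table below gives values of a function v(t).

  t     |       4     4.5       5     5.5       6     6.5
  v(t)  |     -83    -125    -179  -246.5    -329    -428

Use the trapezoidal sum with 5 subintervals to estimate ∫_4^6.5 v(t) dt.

Δt = 0.5.
T_5 = (0.5/2)·[(-83) + 2·(-125) + 2·(-179) + 2·(-246.5) + 2·(-329) + (-428)] = -567.5.

-567.5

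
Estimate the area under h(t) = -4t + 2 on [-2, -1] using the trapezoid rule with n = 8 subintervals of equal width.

8

Δt = (-1 − (-2))/8 = 0.125.
h(-2) = 10, h(-1.875) = 9.5, h(-1.75) = 9, h(-1.625) = 8.5, h(-1.5) = 8, h(-1.375) = 7.5, h(-1.25) = 7, h(-1.125) = 6.5, h(-1) = 6.
T_8 = (Δt/2)·[h(t_0) + 2h(t_1) + ... + 2h(t_{7}) + h(t_8)].
Sum = 8.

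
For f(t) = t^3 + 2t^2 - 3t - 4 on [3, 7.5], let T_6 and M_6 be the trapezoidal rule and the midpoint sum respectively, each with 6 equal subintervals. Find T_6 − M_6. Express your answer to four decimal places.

T_6 = 952.62890625.
M_6 ≈ 941.396484.
T_6 − M_6 ≈ 11.2324.

11.2324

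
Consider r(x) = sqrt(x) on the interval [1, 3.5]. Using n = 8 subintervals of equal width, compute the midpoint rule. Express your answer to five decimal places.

Δx = (3.5 − 1)/8 = 0.3125.
Midpoints: 1.15625, 1.46875, 1.78125, 2.09375, 2.40625, 2.71875, 3.03125, 3.34375.
r(1.15625) ≈ 1.07529, r(1.46875) ≈ 1.21192, r(1.78125) ≈ 1.33463, r(2.09375) ≈ 1.44698, r(2.40625) ≈ 1.55121, r(2.71875) ≈ 1.64886, r(3.03125) ≈ 1.74105, r(3.34375) ≈ 1.82859.
Sum = Δx · [r(1.15625) + r(1.46875) + r(1.78125) + ...].
Sum ≈ 3.69954.

3.69954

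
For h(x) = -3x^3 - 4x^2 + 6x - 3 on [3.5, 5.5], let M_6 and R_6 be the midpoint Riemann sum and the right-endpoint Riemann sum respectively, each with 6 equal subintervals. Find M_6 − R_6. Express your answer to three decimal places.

M_6 ≈ -689.59259.
R_6 ≈ -763.81481.
M_6 − R_6 ≈ 74.222.

74.222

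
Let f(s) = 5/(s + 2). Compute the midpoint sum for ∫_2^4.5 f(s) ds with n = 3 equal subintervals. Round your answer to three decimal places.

Δs = (4.5 − 2)/3 = 5/6.
Midpoints: 29/12, 3.25, 49/12.
f(29/12) = 60/53, f(3.25) = 20/21, f(49/12) = 60/73.
Sum = Δs · [f(29/12) + f(3.25) + f(49/12)].
Sum ≈ 2.422.

2.422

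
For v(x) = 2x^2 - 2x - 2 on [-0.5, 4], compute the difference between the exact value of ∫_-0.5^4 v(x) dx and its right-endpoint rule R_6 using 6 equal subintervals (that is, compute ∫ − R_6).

Exact integral: ∫_-0.5^4 v(x) dx = 18.
R_6 = 27.28125.
Error = 18 − 27.28125 = -9.28125.

-9.28125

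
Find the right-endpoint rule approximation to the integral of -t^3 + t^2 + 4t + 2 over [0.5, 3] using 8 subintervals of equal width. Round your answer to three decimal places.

9.781

Δt = (3 − 0.5)/8 = 0.3125.
Right endpoints: 0.8125, 1.125, 1.4375, 1.75, 2.0625, 2.375, 2.6875, 3.
f(0.8125) = 22011/4096, f(1.125) = 3247/512, f(1.4375) = 28041/4096, f(1.75) = 6.703125, f(2.0625) = 23471/4096, f(2.375) = 1917/512, f(2.6875) = 2301/4096, f(3) = -4.
Sum = Δt · [f(0.8125) + f(1.125) + f(1.4375) + ...].
Sum ≈ 9.781.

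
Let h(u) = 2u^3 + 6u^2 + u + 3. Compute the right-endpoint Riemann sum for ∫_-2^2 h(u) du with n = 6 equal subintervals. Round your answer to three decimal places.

Δu = (2 − (-2))/6 = 2/3.
Right endpoints: -4/3, -2/3, 0, 2/3, 4/3, 2.
h(-4/3) = 205/27, h(-2/3) = 119/27, h(0) = 3, h(2/3) = 187/27, h(4/3) = 533/27, h(2) = 45.
Sum = Δu · [h(-4/3) + h(-2/3) + h(0) + ...].
Sum ≈ 57.778.

57.778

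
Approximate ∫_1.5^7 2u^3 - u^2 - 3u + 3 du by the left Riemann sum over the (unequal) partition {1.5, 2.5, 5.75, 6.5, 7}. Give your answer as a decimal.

Subinterval widths: 1, 3.25, 0.75, 0.5.
Left endpoints: 1.5, 2.5, 5.75, 6.5.
f(1.5) = 3, f(2.5) = 20.5, f(5.75) = 332.90625, f(6.5) = 490.5.
Sum = Σ Δu_i · f(u_i).
Sum = 564.5546875.

564.5546875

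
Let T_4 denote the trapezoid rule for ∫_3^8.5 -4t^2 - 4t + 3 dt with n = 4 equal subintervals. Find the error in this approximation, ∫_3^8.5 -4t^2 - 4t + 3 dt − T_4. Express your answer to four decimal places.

6.9323

Exact integral: ∫_3^8.5 f(t) dt ≈ -892.833333.
T_4 = -899.765625.
Error ≈ -892.833333 − (-899.765625) ≈ 6.9323.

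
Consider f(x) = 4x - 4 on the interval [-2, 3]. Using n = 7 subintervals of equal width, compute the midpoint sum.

Δx = (3 − (-2))/7 = 5/7.
Midpoints: -23/14, -13/14, -3/14, 0.5, 17/14, 27/14, 37/14.
f(-23/14) = -74/7, f(-13/14) = -54/7, f(-3/14) = -34/7, f(0.5) = -2, f(17/14) = 6/7, f(27/14) = 26/7, f(37/14) = 46/7.
Sum = Δx · [f(-23/14) + f(-13/14) + f(-3/14) + ...].
Sum = -10.

-10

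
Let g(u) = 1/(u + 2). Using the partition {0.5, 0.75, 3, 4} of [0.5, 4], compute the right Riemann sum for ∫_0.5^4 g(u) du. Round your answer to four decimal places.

Subinterval widths: 0.25, 2.25, 1.
Right endpoints: 0.75, 3, 4.
g(0.75) = 4/11, g(3) = 0.2, g(4) = 1/6.
Sum = Σ Δu_i · g(u_i).
Sum ≈ 0.7076.

0.7076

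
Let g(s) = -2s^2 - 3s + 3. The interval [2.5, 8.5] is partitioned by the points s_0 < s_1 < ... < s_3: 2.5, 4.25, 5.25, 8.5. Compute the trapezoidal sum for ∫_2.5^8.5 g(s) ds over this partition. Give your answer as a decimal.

-493.5625

Subinterval widths: 1.75, 1, 3.25.
g(2.5) = -17, g(4.25) = -45.875, g(5.25) = -67.875, g(8.5) = -167.
On each subinterval the trapezoid contributes (Δs_i/2)·[g(s_{i-1}) + g(s_i)].
Sum = -493.5625.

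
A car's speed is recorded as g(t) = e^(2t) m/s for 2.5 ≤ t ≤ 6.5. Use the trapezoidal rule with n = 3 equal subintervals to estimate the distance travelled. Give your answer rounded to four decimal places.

338876.3489

Δt = (6.5 − 2.5)/3 = 4/3.
g(2.5) ≈ 148.4132, g(23/6) ≈ 2135.9497, g(31/6) ≈ 30740.4093, g(6.5) ≈ 442413.3920.
T_3 = (Δt/2)·[g(t_0) + 2g(t_1) + 2g(t_2) + g(t_3)].
Sum ≈ 338876.3489.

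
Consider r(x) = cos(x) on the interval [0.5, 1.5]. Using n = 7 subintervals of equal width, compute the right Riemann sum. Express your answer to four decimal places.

Δx = (1.5 − 0.5)/7 = 1/7.
Right endpoints: 9/14, 11/14, 13/14, 15/14, 17/14, 19/14, 1.5.
r(9/14) ≈ 0.8004, r(11/14) ≈ 0.7069, r(13/14) ≈ 0.5990, r(15/14) ≈ 0.4789, r(17/14) ≈ 0.3490, r(19/14) ≈ 0.2120, r(1.5) ≈ 0.0707.
Sum = Δx · [r(9/14) + r(11/14) + r(13/14) + ...].
Sum ≈ 0.4596.

0.4596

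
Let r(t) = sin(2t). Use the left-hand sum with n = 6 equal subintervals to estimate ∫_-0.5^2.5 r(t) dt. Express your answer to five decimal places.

Δt = (2.5 − (-0.5))/6 = 0.5.
Left endpoints: -0.5, 0, 0.5, 1, 1.5, 2.
r(-0.5) ≈ -0.84147, r(0) ≈ 0.00000, r(0.5) ≈ 0.84147, r(1) ≈ 0.90930, r(1.5) ≈ 0.14112, r(2) ≈ -0.75680.
Sum = Δt · [r(-0.5) + r(0) + r(0.5) + ...].
Sum ≈ 0.14681.

0.14681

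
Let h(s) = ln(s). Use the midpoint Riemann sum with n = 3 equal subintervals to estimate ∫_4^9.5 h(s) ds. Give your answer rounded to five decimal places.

10.36199

Δs = (9.5 − 4)/3 = 11/6.
Midpoints: 59/12, 6.75, 103/12.
h(59/12) ≈ 1.59263, h(6.75) ≈ 1.90954, h(103/12) ≈ 2.14982.
Sum = Δs · [h(59/12) + h(6.75) + h(103/12)].
Sum ≈ 10.36199.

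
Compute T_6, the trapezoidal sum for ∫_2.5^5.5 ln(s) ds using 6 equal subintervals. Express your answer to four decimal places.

Δs = (5.5 − 2.5)/6 = 0.5.
f(2.5) ≈ 0.9163, f(3) ≈ 1.0986, f(3.5) ≈ 1.2528, f(4) ≈ 1.3863, f(4.5) ≈ 1.5041, f(5) ≈ 1.6094, f(5.5) ≈ 1.7047.
T_6 = (Δs/2)·[f(s_0) + 2f(s_1) + ... + 2f(s_{5}) + f(s_6)].
Sum ≈ 4.0809.

4.0809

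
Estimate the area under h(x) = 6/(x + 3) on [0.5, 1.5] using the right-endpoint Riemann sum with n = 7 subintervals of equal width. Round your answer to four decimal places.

Δx = (1.5 − 0.5)/7 = 1/7.
Right endpoints: 9/14, 11/14, 13/14, 15/14, 17/14, 19/14, 1.5.
h(9/14) = 28/17, h(11/14) = 84/53, h(13/14) = 84/55, h(15/14) = 28/19, h(17/14) = 84/59, h(19/14) = 84/61, h(1.5) = 4/3.
Sum = Δx · [h(9/14) + h(11/14) + h(13/14) + ...].
Sum ≈ 1.4810.

1.4810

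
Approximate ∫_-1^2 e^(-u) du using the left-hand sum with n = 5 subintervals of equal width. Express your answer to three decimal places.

Δu = (2 − (-1))/5 = 0.6.
Left endpoints: -1, -0.4, 0.2, 0.8, 1.4.
f(-1) ≈ 2.718, f(-0.4) ≈ 1.492, f(0.2) ≈ 0.819, f(0.8) ≈ 0.449, f(1.4) ≈ 0.247.
Sum = Δu · [f(-1) + f(-0.4) + f(0.2) + f(0.8) + f(1.4)].
Sum ≈ 3.435.

3.435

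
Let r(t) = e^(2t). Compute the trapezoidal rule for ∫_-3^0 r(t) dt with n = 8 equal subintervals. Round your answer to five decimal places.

0.52192

Δt = (0 − (-3))/8 = 0.375.
r(-3) ≈ 0.00248, r(-2.625) ≈ 0.00525, r(-2.25) ≈ 0.01111, r(-1.875) ≈ 0.02352, r(-1.5) ≈ 0.04979, r(-1.125) ≈ 0.10540, r(-0.75) ≈ 0.22313, r(-0.375) ≈ 0.47237, r(0) ≈ 1.00000.
T_8 = (Δt/2)·[r(t_0) + 2r(t_1) + ... + 2r(t_{7}) + r(t_8)].
Sum ≈ 0.52192.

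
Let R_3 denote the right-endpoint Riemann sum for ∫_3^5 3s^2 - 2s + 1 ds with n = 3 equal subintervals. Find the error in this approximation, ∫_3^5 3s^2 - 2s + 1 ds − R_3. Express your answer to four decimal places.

Exact integral: ∫_3^5 f(s) ds = 84.
R_3 ≈ 99.111111.
Error ≈ 84 − 99.111111 ≈ -15.1111.

-15.1111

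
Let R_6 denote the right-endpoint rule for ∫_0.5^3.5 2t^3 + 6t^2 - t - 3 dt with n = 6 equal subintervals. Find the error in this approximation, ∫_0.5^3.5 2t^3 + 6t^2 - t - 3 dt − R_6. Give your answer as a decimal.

Exact integral: ∫_0.5^3.5 f(t) dt = 145.5.
R_6 = 186.375.
Error = 145.5 − 186.375 = -40.875.

-40.875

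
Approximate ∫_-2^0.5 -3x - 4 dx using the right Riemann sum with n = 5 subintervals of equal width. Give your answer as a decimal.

Δx = (0.5 − (-2))/5 = 0.5.
Right endpoints: -1.5, -1, -0.5, 0, 0.5.
f(-1.5) = 0.5, f(-1) = -1, f(-0.5) = -2.5, f(0) = -4, f(0.5) = -5.5.
Sum = Δx · [f(-1.5) + f(-1) + f(-0.5) + f(0) + f(0.5)].
Sum = -6.25.

-6.25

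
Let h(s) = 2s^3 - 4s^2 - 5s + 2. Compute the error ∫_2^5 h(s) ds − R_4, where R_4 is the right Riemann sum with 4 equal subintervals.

Exact integral: ∫_2^5 h(s) ds = 102.
R_4 = 157.40625.
Error = 102 − 157.40625 = -55.40625.

-55.40625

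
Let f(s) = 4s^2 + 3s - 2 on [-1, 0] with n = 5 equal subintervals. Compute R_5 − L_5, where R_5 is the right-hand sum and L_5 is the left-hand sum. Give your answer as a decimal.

R_5 = -2.24.
L_5 = -2.04.
R_5 − L_5 = -0.2.

-0.2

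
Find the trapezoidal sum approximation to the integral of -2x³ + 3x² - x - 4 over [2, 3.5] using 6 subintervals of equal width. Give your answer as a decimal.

Δx = (3.5 − 2)/6 = 0.25.
f(2) = -10, f(2.25) = -13.84375, f(2.5) = -19, f(2.75) = -25.65625, f(3) = -34, f(3.25) = -44.21875, f(3.5) = -56.5.
T_6 = (Δx/2)·[f(x_0) + 2f(x_1) + ... + 2f(x_{5}) + f(x_6)].
Sum = -42.4921875.

-42.4921875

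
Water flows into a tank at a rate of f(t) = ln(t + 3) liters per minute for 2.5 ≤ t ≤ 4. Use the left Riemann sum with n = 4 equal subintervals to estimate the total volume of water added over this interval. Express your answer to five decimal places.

Δt = (4 − 2.5)/4 = 0.375.
Left endpoints: 2.5, 2.875, 3.25, 3.625.
f(2.5) ≈ 1.70475, f(2.875) ≈ 1.77071, f(3.25) ≈ 1.83258, f(3.625) ≈ 1.89085.
Sum = Δt · [f(2.5) + f(2.875) + f(3.25) + f(3.625)].
Sum ≈ 2.69958.

2.69958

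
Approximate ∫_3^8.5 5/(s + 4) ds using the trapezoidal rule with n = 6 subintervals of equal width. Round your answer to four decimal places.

Δs = (8.5 − 3)/6 = 11/12.
f(3) = 5/7, f(47/12) = 12/19, f(29/6) = 30/53, f(5.75) = 20/39, f(20/3) = 0.46875, f(91/12) = 60/139, f(8.5) = 0.4.
T_6 = (Δs/2)·[f(s_0) + 2f(s_1) + ... + 2f(s_{5}) + f(s_6)].
Sum ≈ 2.9040.

2.9040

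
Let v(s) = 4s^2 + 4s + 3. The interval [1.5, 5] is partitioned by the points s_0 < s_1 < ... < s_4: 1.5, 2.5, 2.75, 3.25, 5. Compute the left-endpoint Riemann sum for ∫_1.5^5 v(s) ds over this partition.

Subinterval widths: 1, 0.25, 0.5, 1.75.
Left endpoints: 1.5, 2.5, 2.75, 3.25.
v(1.5) = 18, v(2.5) = 38, v(2.75) = 44.25, v(3.25) = 58.25.
Sum = Σ Δs_i · v(s_i).
Sum = 151.5625.

151.5625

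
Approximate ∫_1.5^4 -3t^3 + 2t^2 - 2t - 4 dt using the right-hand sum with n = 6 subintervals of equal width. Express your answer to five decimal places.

-206.38527

Δt = (4 − 1.5)/6 = 5/12.
Right endpoints: 23/12, 7/3, 2.75, 19/6, 43/12, 4.
f(23/12) = -21.609375, f(7/3) = -323/9, f(2.75) = -56.765625, f(19/6) = -2053/24, f(43/12) = -71147/576, f(4) = -172.
Sum = Δt · [f(23/12) + f(7/3) + f(2.75) + ...].
Sum ≈ -206.38527.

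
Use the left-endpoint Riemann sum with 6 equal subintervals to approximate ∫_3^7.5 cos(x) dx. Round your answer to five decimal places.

0.25794

Δx = (7.5 − 3)/6 = 0.75.
Left endpoints: 3, 3.75, 4.5, 5.25, 6, 6.75.
f(3) ≈ -0.98999, f(3.75) ≈ -0.82056, f(4.5) ≈ -0.21080, f(5.25) ≈ 0.51209, f(6) ≈ 0.96017, f(6.75) ≈ 0.89301.
Sum = Δx · [f(3) + f(3.75) + f(4.5) + ...].
Sum ≈ 0.25794.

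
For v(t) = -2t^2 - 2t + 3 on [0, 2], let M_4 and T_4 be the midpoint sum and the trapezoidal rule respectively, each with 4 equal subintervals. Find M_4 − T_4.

M_4 = -3.25.
T_4 = -3.5.
M_4 − T_4 = 0.25.

0.25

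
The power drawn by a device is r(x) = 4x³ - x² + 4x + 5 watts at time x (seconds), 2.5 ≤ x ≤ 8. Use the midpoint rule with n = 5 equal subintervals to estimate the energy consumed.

4000.095

Δx = (8 − 2.5)/5 = 1.1.
Midpoints: 3.05, 4.15, 5.25, 6.35, 7.45.
r(3.05) = 121.388, r(4.15) = 290.271, r(5.25) = 577.25, r(6.35) = 1014.269, r(7.45) = 1633.272.
Sum = Δx · [r(3.05) + r(4.15) + r(5.25) + r(6.35) + r(7.45)].
Sum = 4000.095.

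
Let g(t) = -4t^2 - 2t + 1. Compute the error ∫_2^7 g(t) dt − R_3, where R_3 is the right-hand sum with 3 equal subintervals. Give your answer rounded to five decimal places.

167.59259

Exact integral: ∫_2^7 g(t) dt ≈ -486.6666667.
R_3 ≈ -654.2592593.
Error ≈ -486.6666667 − (-654.2592593) ≈ 167.59259.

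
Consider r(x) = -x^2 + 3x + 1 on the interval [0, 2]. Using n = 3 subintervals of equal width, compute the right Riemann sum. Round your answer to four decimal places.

Δx = (2 − 0)/3 = 2/3.
Right endpoints: 2/3, 4/3, 2.
r(2/3) = 23/9, r(4/3) = 29/9, r(2) = 3.
Sum = Δx · [r(2/3) + r(4/3) + r(2)].
Sum ≈ 5.8519.

5.8519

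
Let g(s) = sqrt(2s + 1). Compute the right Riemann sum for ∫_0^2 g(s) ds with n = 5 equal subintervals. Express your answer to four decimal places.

3.6334

Δs = (2 − 0)/5 = 0.4.
Right endpoints: 0.4, 0.8, 1.2, 1.6, 2.
g(0.4) ≈ 1.3416, g(0.8) ≈ 1.6125, g(1.2) ≈ 1.8439, g(1.6) ≈ 2.0494, g(2) ≈ 2.2361.
Sum = Δs · [g(0.4) + g(0.8) + g(1.2) + g(1.6) + g(2)].
Sum ≈ 3.6334.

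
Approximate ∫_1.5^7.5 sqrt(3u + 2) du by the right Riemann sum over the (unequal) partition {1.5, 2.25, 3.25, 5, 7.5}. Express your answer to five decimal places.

25.23616

Subinterval widths: 0.75, 1, 1.75, 2.5.
Right endpoints: 2.25, 3.25, 5, 7.5.
f(2.25) ≈ 2.95804, f(3.25) ≈ 3.42783, f(5) ≈ 4.12311, f(7.5) ≈ 4.94975.
Sum = Σ Δu_i · f(u_i).
Sum ≈ 25.23616.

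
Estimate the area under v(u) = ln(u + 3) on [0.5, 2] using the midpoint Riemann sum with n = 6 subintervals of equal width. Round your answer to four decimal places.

2.1627

Δu = (2 − 0.5)/6 = 0.25.
Midpoints: 0.625, 0.875, 1.125, 1.375, 1.625, 1.875.
v(0.625) ≈ 1.2879, v(0.875) ≈ 1.3545, v(1.125) ≈ 1.4171, v(1.375) ≈ 1.4759, v(1.625) ≈ 1.5315, v(1.875) ≈ 1.5841.
Sum = Δu · [v(0.625) + v(0.875) + v(1.125) + ...].
Sum ≈ 2.1627.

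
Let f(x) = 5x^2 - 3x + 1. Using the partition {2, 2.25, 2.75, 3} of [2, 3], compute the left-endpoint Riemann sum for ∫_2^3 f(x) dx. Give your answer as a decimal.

21.171875

Subinterval widths: 0.25, 0.5, 0.25.
Left endpoints: 2, 2.25, 2.75.
f(2) = 15, f(2.25) = 19.5625, f(2.75) = 30.5625.
Sum = Σ Δx_i · f(x_i).
Sum = 21.171875.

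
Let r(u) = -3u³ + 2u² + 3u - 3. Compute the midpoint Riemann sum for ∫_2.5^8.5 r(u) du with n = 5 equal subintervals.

-3371.55

Δu = (8.5 − 2.5)/5 = 1.2.
Midpoints: 3.1, 4.3, 5.5, 6.7, 7.9.
r(3.1) = -63.853, r(4.3) = -191.641, r(5.5) = -425.125, r(6.7) = -795.409, r(7.9) = -1333.597.
Sum = Δu · [r(3.1) + r(4.3) + r(5.5) + r(6.7) + r(7.9)].
Sum = -3371.55.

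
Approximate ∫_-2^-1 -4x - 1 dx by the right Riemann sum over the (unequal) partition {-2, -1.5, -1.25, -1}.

4.25

Subinterval widths: 0.5, 0.25, 0.25.
Right endpoints: -1.5, -1.25, -1.
f(-1.5) = 5, f(-1.25) = 4, f(-1) = 3.
Sum = Σ Δx_i · f(x_i).
Sum = 4.25.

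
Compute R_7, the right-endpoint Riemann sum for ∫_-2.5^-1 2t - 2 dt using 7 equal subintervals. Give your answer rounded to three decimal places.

-7.929

Δt = (-1 − (-2.5))/7 = 3/14.
Right endpoints: -16/7, -29/14, -13/7, -23/14, -10/7, -17/14, -1.
f(-16/7) = -46/7, f(-29/14) = -43/7, f(-13/7) = -40/7, f(-23/14) = -37/7, f(-10/7) = -34/7, f(-17/14) = -31/7, f(-1) = -4.
Sum = Δt · [f(-16/7) + f(-29/14) + f(-13/7) + ...].
Sum ≈ -7.929.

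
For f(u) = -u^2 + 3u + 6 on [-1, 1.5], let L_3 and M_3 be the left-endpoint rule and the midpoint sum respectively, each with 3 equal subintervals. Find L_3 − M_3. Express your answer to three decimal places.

-3.038

L_3 ≈ 12.52315.
M_3 ≈ 15.56134.
L_3 − M_3 ≈ -3.038.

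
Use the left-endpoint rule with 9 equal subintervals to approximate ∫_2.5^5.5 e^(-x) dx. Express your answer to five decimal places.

Δx = (5.5 − 2.5)/9 = 1/3.
Left endpoints: 2.5, 17/6, 19/6, 3.5, 23/6, 25/6, 4.5, 29/6, 31/6.
f(2.5) ≈ 0.08208, f(17/6) ≈ 0.05882, f(19/6) ≈ 0.04214, f(3.5) ≈ 0.03020, f(23/6) ≈ 0.02164, f(25/6) ≈ 0.01550, f(4.5) ≈ 0.01111, f(29/6) ≈ 0.00796, f(31/6) ≈ 0.00570.
Sum = Δx · [f(2.5) + f(17/6) + f(19/6) + ...].
Sum ≈ 0.09172.

0.09172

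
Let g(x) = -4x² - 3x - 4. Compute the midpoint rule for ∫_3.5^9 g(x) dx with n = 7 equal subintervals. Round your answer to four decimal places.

-1038.8265

Δx = (9 − 3.5)/7 = 11/14.
Midpoints: 109/28, 131/28, 153/28, 6.25, 197/28, 219/28, 241/28.
g(109/28) = -7477/98, g(131/28) = -5174/49, g(153/28) = -13703/98, g(6.25) = -179, g(197/28) = -21865/98, g(219/28) = -13336/49, g(241/28) = -31963/98.
Sum = Δx · [g(109/28) + g(131/28) + g(153/28) + ...].
Sum ≈ -1038.8265.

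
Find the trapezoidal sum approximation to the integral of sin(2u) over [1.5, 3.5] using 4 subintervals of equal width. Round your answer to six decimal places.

-0.798044

Δu = (3.5 − 1.5)/4 = 0.5.
f(1.5) ≈ 0.141120, f(2) ≈ -0.756802, f(2.5) ≈ -0.958924, f(3) ≈ -0.279415, f(3.5) ≈ 0.656987.
T_4 = (Δu/2)·[f(u_0) + 2f(u_1) + 2f(u_2) + 2f(u_3) + f(u_4)].
Sum ≈ -0.798044.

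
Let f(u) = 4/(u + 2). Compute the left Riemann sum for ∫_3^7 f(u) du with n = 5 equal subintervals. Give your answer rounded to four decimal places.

2.4992

Δu = (7 − 3)/5 = 0.8.
Left endpoints: 3, 3.8, 4.6, 5.4, 6.2.
f(3) = 0.8, f(3.8) = 20/29, f(4.6) = 20/33, f(5.4) = 20/37, f(6.2) = 20/41.
Sum = Δu · [f(3) + f(3.8) + f(4.6) + f(5.4) + f(6.2)].
Sum ≈ 2.4992.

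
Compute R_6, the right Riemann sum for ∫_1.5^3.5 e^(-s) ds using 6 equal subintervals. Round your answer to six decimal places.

0.162560

Δs = (3.5 − 1.5)/6 = 1/3.
Right endpoints: 11/6, 13/6, 2.5, 17/6, 19/6, 3.5.
f(11/6) ≈ 0.159880, f(13/6) ≈ 0.114559, f(2.5) ≈ 0.082085, f(17/6) ≈ 0.058816, f(19/6) ≈ 0.042144, f(3.5) ≈ 0.030197.
Sum = Δs · [f(11/6) + f(13/6) + f(2.5) + ...].
Sum ≈ 0.162560.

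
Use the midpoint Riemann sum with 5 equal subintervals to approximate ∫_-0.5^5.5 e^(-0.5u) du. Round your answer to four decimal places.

Δu = (5.5 − (-0.5))/5 = 1.2.
Midpoints: 0.1, 1.3, 2.5, 3.7, 4.9.
f(0.1) ≈ 0.9512, f(1.3) ≈ 0.5220, f(2.5) ≈ 0.2865, f(3.7) ≈ 0.1572, f(4.9) ≈ 0.0863.
Sum = Δu · [f(0.1) + f(1.3) + f(2.5) + f(3.7) + f(4.9)].
Sum ≈ 2.4040.

2.4040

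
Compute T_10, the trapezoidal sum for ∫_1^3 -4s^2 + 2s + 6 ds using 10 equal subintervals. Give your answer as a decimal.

Δs = (3 − 1)/10 = 0.2.
f(1) = 4, f(1.2) = 2.64, f(1.4) = 0.96, f(1.6) = -1.04, f(1.8) = -3.36, f(2) = -6, f(2.2) = -8.96, f(2.4) = -12.24, f(2.6) = -15.84, f(2.8) = -19.76, f(3) = -24.
T_10 = (Δs/2)·[f(s_0) + 2f(s_1) + ... + 2f(s_{9}) + f(s_10)].
Sum = -14.72.

-14.72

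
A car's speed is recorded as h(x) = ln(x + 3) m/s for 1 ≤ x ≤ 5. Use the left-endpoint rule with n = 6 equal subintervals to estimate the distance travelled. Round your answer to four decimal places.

6.8547

Δx = (5 − 1)/6 = 2/3.
Left endpoints: 1, 5/3, 7/3, 3, 11/3, 13/3.
h(1) ≈ 1.3863, h(5/3) ≈ 1.5404, h(7/3) ≈ 1.6740, h(3) ≈ 1.7918, h(11/3) ≈ 1.8971, h(13/3) ≈ 1.9924.
Sum = Δx · [h(1) + h(5/3) + h(7/3) + ...].
Sum ≈ 6.8547.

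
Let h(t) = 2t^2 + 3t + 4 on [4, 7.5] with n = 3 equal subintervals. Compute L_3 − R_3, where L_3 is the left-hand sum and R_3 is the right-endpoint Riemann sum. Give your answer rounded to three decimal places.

L_3 ≈ 261.46296.
R_3 ≈ 367.62963.
L_3 − R_3 ≈ -106.167.

-106.167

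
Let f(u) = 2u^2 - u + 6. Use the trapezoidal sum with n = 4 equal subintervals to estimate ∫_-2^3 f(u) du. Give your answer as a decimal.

Δu = (3 − (-2))/4 = 1.25.
f(-2) = 16, f(-0.75) = 7.875, f(0.5) = 6, f(1.75) = 10.375, f(3) = 21.
T_4 = (Δu/2)·[f(u_0) + 2f(u_1) + 2f(u_2) + 2f(u_3) + f(u_4)].
Sum = 53.4375.

53.4375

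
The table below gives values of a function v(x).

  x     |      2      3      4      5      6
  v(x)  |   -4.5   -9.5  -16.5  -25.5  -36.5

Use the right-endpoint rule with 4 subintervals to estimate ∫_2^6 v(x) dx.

-88

Δx = 1.
Sum = 1·[(-9.5) + (-16.5) + (-25.5) + (-36.5)] = -88.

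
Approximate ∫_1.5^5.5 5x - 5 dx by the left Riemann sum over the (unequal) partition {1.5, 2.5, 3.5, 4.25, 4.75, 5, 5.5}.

42.1875

Subinterval widths: 1, 1, 0.75, 0.5, 0.25, 0.5.
Left endpoints: 1.5, 2.5, 3.5, 4.25, 4.75, 5.
f(1.5) = 2.5, f(2.5) = 7.5, f(3.5) = 12.5, f(4.25) = 16.25, f(4.75) = 18.75, f(5) = 20.
Sum = Σ Δx_i · f(x_i).
Sum = 42.1875.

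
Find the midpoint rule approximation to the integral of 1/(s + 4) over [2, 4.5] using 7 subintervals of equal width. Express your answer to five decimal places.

Δs = (4.5 − 2)/7 = 5/14.
Midpoints: 61/28, 71/28, 81/28, 3.25, 101/28, 111/28, 121/28.
f(61/28) = 28/173, f(71/28) = 28/183, f(81/28) = 28/193, f(3.25) = 4/29, f(101/28) = 28/213, f(111/28) = 28/223, f(121/28) = 28/233.
Sum = Δs · [f(61/28) + f(71/28) + f(81/28) + ...].
Sum ≈ 0.34823.

0.34823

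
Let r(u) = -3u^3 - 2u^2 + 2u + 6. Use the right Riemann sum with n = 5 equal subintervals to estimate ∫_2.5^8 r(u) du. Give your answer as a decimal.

Δu = (8 − 2.5)/5 = 1.1.
Right endpoints: 3.6, 4.7, 5.8, 6.9, 8.
r(3.6) = -152.688, r(4.7) = -340.249, r(5.8) = -635.016, r(6.9) = -1060.947, r(8) = -1642.
Sum = Δu · [r(3.6) + r(4.7) + r(5.8) + r(6.9) + r(8)].
Sum = -4213.99.

-4213.99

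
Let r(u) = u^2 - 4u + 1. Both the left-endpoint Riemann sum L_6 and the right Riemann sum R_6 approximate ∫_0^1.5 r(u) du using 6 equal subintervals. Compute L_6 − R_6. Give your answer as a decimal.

0.9375

L_6 = -1.390625.
R_6 = -2.328125.
L_6 − R_6 = 0.9375.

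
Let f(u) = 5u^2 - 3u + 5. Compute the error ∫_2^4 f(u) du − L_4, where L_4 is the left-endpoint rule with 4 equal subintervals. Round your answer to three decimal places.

13.083

Exact integral: ∫_2^4 f(u) du ≈ 85.33333.
L_4 = 72.25.
Error ≈ 85.33333 − 72.25 ≈ 13.083.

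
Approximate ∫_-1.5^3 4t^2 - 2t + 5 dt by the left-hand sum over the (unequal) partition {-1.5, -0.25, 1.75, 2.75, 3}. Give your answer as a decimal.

Subinterval widths: 1.25, 2, 1, 0.25.
Left endpoints: -1.5, -0.25, 1.75, 2.75.
f(-1.5) = 17, f(-0.25) = 5.75, f(1.75) = 13.75, f(2.75) = 29.75.
Sum = Σ Δt_i · f(t_i).
Sum = 53.9375.

53.9375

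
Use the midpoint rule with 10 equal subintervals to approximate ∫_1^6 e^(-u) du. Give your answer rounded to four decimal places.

0.3616

Δu = (6 − 1)/10 = 0.5.
Midpoints: 1.25, 1.75, 2.25, 2.75, 3.25, 3.75, 4.25, 4.75, 5.25, 5.75.
f(1.25) ≈ 0.2865, f(1.75) ≈ 0.1738, f(2.25) ≈ 0.1054, f(2.75) ≈ 0.0639, f(3.25) ≈ 0.0388, f(3.75) ≈ 0.0235, f(4.25) ≈ 0.0143, f(4.75) ≈ 0.0087, f(5.25) ≈ 0.0052, f(5.75) ≈ 0.0032.
Sum = Δu · [f(1.25) + f(1.75) + f(2.25) + ...].
Sum ≈ 0.3616.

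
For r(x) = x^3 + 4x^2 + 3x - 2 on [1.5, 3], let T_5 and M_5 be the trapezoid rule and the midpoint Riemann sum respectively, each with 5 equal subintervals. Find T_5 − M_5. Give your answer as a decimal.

T_5 = 57.85125.
M_5 = 57.4884375.
T_5 − M_5 = 0.3628125.

0.3628125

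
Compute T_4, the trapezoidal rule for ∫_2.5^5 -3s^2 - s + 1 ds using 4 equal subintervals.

Δs = (5 − 2.5)/4 = 0.625.
f(2.5) = -20.25, f(3.125) = -31.421875, f(3.75) = -44.9375, f(4.375) = -60.796875, f(5) = -79.
T_4 = (Δs/2)·[f(s_0) + 2f(s_1) + 2f(s_2) + 2f(s_3) + f(s_4)].
Sum = -116.73828125.

-116.73828125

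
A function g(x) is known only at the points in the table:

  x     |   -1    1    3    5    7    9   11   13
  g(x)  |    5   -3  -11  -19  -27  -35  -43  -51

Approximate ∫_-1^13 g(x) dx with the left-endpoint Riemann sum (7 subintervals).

Δx = 2.
Sum = 2·[5 + (-3) + (-11) + (-19) + (-27) + (-35) + (-43)] = -266.

-266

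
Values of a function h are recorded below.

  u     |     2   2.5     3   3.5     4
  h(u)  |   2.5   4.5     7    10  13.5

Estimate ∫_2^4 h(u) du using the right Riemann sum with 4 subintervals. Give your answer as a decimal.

Δu = 0.5.
Sum = 0.5·[4.5 + 7 + 10 + 13.5] = 17.5.

17.5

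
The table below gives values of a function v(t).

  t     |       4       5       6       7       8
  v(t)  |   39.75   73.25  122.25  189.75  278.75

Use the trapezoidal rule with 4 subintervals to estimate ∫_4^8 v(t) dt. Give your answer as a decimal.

Δt = 1.
T_4 = (1/2)·[39.75 + 2·73.25 + 2·122.25 + 2·189.75 + 278.75] = 544.5.

544.5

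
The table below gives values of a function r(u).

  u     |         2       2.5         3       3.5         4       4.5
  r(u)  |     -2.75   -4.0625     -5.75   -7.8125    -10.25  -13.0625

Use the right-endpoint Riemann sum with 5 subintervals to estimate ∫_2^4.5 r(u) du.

-20.46875

Δu = 0.5.
Sum = 0.5·[(-4.0625) + (-5.75) + (-7.8125) + (-10.25) + (-13.0625)] = -20.46875.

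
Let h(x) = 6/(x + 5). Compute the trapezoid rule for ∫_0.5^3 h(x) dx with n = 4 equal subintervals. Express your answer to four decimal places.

Δx = (3 − 0.5)/4 = 0.625.
h(0.5) = 12/11, h(1.125) = 48/49, h(1.75) = 8/9, h(2.375) = 48/59, h(3) = 0.75.
T_4 = (Δx/2)·[h(x_0) + 2h(x_1) + 2h(x_2) + 2h(x_3) + h(x_4)].
Sum ≈ 2.2516.

2.2516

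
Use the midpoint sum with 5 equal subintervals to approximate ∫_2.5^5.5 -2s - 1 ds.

-27

Δs = (5.5 − 2.5)/5 = 0.6.
Midpoints: 2.8, 3.4, 4, 4.6, 5.2.
f(2.8) = -6.6, f(3.4) = -7.8, f(4) = -9, f(4.6) = -10.2, f(5.2) = -11.4.
Sum = Δs · [f(2.8) + f(3.4) + f(4) + f(4.6) + f(5.2)].
Sum = -27.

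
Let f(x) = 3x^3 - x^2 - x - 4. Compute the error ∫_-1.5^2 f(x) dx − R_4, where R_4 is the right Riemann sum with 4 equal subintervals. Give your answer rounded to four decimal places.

-13.1911

Exact integral: ∫_-1.5^2 f(x) dx ≈ -10.463542.
R_4 ≈ 2.727539.
Error ≈ -10.463542 − 2.727539 ≈ -13.1911.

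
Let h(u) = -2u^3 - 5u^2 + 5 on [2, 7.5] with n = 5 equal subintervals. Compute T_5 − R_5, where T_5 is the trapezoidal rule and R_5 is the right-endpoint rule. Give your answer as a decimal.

598.95

T_5 = -2273.48.
R_5 = -2872.43.
T_5 − R_5 = 598.95.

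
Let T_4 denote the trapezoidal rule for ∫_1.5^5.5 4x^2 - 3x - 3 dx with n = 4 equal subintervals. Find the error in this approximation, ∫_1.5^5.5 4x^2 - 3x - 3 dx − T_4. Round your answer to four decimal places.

-2.6667

Exact integral: ∫_1.5^5.5 f(x) dx ≈ 163.333333.
T_4 = 166.
Error ≈ 163.333333 − 166 ≈ -2.6667.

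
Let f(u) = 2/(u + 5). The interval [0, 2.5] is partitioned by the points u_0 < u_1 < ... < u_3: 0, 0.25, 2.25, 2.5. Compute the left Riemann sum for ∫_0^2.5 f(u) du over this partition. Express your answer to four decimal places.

Subinterval widths: 0.25, 2, 0.25.
Left endpoints: 0, 0.25, 2.25.
f(0) = 0.4, f(0.25) = 8/21, f(2.25) = 8/29.
Sum = Σ Δu_i · f(u_i).
Sum ≈ 0.9309.

0.9309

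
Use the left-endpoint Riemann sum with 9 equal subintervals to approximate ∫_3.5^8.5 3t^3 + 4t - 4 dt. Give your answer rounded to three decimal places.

Δt = (8.5 − 3.5)/9 = 5/9.
Left endpoints: 3.5, 73/18, 83/18, 31/6, 103/18, 113/18, 41/6, 133/18, 143/18.
f(3.5) = 138.625, f(73/18) = 412777/1944, f(83/18) = 599867/1944, f(31/6) = 30991/72, f(103/18) = 1129447/1944, f(113/18) = 1483937/1944, f(41/6) = 70601/72, f(133/18) = 2402317/1944, f(143/18) = 2978207/1944.
Sum = Δt · [f(3.5) + f(73/18) + f(83/18) + ...].
Sum ≈ 3434.792.

3434.792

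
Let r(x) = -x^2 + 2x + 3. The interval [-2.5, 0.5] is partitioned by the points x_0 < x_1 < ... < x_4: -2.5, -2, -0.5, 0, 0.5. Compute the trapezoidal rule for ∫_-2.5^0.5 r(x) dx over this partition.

-2.875

Subinterval widths: 0.5, 1.5, 0.5, 0.5.
r(-2.5) = -8.25, r(-2) = -5, r(-0.5) = 1.75, r(0) = 3, r(0.5) = 3.75.
On each subinterval the trapezoid contributes (Δx_i/2)·[r(x_{i-1}) + r(x_i)].
Sum = -2.875.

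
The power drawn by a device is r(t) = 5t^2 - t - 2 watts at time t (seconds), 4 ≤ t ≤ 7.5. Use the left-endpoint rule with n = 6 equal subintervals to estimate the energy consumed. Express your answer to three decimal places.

Δt = (7.5 − 4)/6 = 7/12.
Left endpoints: 4, 55/12, 31/6, 5.75, 19/3, 83/12.
r(4) = 74, r(55/12) = 14177/144, r(31/6) = 4547/36, r(5.75) = 157.5625, r(19/3) = 1730/9, r(83/12) = 33161/144.
Sum = Δt · [r(4) + r(55/12) + r(31/6) + ...].
Sum ≈ 512.649.

512.649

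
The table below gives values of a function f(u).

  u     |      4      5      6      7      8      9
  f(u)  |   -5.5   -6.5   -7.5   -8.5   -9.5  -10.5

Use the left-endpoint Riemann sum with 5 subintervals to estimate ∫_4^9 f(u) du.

-37.5

Δu = 1.
Sum = 1·[(-5.5) + (-6.5) + (-7.5) + (-8.5) + (-9.5)] = -37.5.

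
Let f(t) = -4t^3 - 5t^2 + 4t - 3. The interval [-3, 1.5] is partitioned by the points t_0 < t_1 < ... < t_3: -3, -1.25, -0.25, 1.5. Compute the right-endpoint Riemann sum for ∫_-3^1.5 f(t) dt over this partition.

-56.3125

Subinterval widths: 1.75, 1, 1.75.
Right endpoints: -1.25, -0.25, 1.5.
f(-1.25) = -8, f(-0.25) = -4.25, f(1.5) = -21.75.
Sum = Σ Δt_i · f(t_i).
Sum = -56.3125.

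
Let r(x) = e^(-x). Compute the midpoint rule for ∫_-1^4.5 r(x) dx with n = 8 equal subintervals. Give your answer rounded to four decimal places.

2.6546

Δx = (4.5 − (-1))/8 = 0.6875.
Midpoints: -0.65625, 0.03125, 0.71875, 1.40625, 2.09375, 2.78125, 3.46875, 4.15625.
r(-0.65625) ≈ 1.9276, r(0.03125) ≈ 0.9692, r(0.71875) ≈ 0.4874, r(1.40625) ≈ 0.2451, r(2.09375) ≈ 0.1232, r(2.78125) ≈ 0.0620, r(3.46875) ≈ 0.0312, r(4.15625) ≈ 0.0157.
Sum = Δx · [r(-0.65625) + r(0.03125) + r(0.71875) + ...].
Sum ≈ 2.6546.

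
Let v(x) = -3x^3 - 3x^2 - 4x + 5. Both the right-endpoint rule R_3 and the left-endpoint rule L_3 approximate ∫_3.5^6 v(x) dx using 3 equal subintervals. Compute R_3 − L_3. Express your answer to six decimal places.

-500.520833

R_3 ≈ -1331.07638889.
L_3 ≈ -830.55555556.
R_3 − L_3 ≈ -500.520833.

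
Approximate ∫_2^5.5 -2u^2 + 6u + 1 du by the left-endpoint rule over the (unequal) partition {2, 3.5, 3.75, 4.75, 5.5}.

Subinterval widths: 1.5, 0.25, 1, 0.75.
Left endpoints: 2, 3.5, 3.75, 4.75.
f(2) = 5, f(3.5) = -2.5, f(3.75) = -4.625, f(4.75) = -15.625.
Sum = Σ Δu_i · f(u_i).
Sum = -9.46875.

-9.46875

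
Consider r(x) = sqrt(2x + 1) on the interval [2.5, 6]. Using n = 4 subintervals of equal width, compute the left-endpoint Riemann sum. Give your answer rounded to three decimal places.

Δx = (6 − 2.5)/4 = 0.875.
Left endpoints: 2.5, 3.375, 4.25, 5.125.
r(2.5) ≈ 2.449, r(3.375) ≈ 2.784, r(4.25) ≈ 3.082, r(5.125) ≈ 3.354.
Sum = Δx · [r(2.5) + r(3.375) + r(4.25) + r(5.125)].
Sum ≈ 10.211.

10.211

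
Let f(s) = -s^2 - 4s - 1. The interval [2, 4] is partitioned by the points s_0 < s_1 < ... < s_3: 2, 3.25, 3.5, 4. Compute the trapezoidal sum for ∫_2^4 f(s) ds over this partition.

Subinterval widths: 1.25, 0.25, 0.5.
f(2) = -13, f(3.25) = -24.5625, f(3.5) = -27.25, f(4) = -33.
On each subinterval the trapezoid contributes (Δs_i/2)·[f(s_{i-1}) + f(s_i)].
Sum = -45.015625.

-45.015625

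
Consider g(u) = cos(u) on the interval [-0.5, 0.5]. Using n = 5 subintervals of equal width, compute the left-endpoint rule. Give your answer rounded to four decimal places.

0.9557

Δu = (0.5 − (-0.5))/5 = 0.2.
Left endpoints: -0.5, -0.3, -0.1, 0.1, 0.3.
g(-0.5) ≈ 0.8776, g(-0.3) ≈ 0.9553, g(-0.1) ≈ 0.9950, g(0.1) ≈ 0.9950, g(0.3) ≈ 0.9553.
Sum = Δu · [g(-0.5) + g(-0.3) + g(-0.1) + g(0.1) + g(0.3)].
Sum ≈ 0.9557.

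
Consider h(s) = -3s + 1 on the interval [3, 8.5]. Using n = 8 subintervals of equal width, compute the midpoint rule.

-89.375

Δs = (8.5 − 3)/8 = 0.6875.
Midpoints: 3.34375, 4.03125, 4.71875, 5.40625, 6.09375, 6.78125, 7.46875, 8.15625.
h(3.34375) = -9.03125, h(4.03125) = -11.09375, h(4.71875) = -13.15625, h(5.40625) = -15.21875, h(6.09375) = -17.28125, h(6.78125) = -19.34375, h(7.46875) = -21.40625, h(8.15625) = -23.46875.
Sum = Δs · [h(3.34375) + h(4.03125) + h(4.71875) + ...].
Sum = -89.375.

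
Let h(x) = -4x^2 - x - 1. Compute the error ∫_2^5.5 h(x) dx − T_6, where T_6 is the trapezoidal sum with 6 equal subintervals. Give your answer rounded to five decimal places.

Exact integral: ∫_2^5.5 h(x) dx ≈ -227.7916667.
T_6 ≈ -228.5856481.
Error ≈ -227.7916667 − (-228.5856481) ≈ 0.79398.

0.79398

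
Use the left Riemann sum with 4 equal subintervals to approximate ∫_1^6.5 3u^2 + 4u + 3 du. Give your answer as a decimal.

Δu = (6.5 − 1)/4 = 1.375.
Left endpoints: 1, 2.375, 3.75, 5.125.
f(1) = 10, f(2.375) = 29.421875, f(3.75) = 60.1875, f(5.125) = 102.296875.
Sum = Δu · [f(1) + f(2.375) + f(3.75) + f(5.125)].
Sum = 277.62109375.

277.62109375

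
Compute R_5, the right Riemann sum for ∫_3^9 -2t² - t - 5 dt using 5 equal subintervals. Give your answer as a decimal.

-626.88

Δt = (9 − 3)/5 = 1.2.
Right endpoints: 4.2, 5.4, 6.6, 7.8, 9.
f(4.2) = -44.48, f(5.4) = -68.72, f(6.6) = -98.72, f(7.8) = -134.48, f(9) = -176.
Sum = Δt · [f(4.2) + f(5.4) + f(6.6) + f(7.8) + f(9)].
Sum = -626.88.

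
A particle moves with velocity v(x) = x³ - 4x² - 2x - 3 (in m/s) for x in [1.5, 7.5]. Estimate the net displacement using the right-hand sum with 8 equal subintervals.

236.53125

Δx = (7.5 − 1.5)/8 = 0.75.
Right endpoints: 2.25, 3, 3.75, 4.5, 5.25, 6, 6.75, 7.5.
v(2.25) = -16.359375, v(3) = -18, v(3.75) = -14.015625, v(4.5) = -1.875, v(5.25) = 20.953125, v(6) = 57, v(6.75) = 108.796875, v(7.5) = 178.875.
Sum = Δx · [v(2.25) + v(3) + v(3.75) + ...].
Sum = 236.53125.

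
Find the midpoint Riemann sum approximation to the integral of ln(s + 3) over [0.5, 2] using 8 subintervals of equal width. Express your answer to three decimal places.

2.163

Δs = (2 − 0.5)/8 = 0.1875.
Midpoints: 0.59375, 0.78125, 0.96875, 1.15625, 1.34375, 1.53125, 1.71875, 1.90625.
f(0.59375) ≈ 1.279, f(0.78125) ≈ 1.330, f(0.96875) ≈ 1.378, f(1.15625) ≈ 1.425, f(1.34375) ≈ 1.469, f(1.53125) ≈ 1.511, f(1.71875) ≈ 1.552, f(1.90625) ≈ 1.591.
Sum = Δs · [f(0.59375) + f(0.78125) + f(0.96875) + ...].
Sum ≈ 2.163.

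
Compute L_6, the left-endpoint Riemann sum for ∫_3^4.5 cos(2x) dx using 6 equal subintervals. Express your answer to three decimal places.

0.572

Δx = (4.5 − 3)/6 = 0.25.
Left endpoints: 3, 3.25, 3.5, 3.75, 4, 4.25.
f(3) ≈ 0.960, f(3.25) ≈ 0.977, f(3.5) ≈ 0.754, f(3.75) ≈ 0.347, f(4) ≈ -0.146, f(4.25) ≈ -0.602.
Sum = Δx · [f(3) + f(3.25) + f(3.5) + ...].
Sum ≈ 0.572.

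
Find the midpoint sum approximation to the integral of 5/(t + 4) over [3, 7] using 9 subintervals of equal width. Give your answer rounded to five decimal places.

Δt = (7 − 3)/9 = 4/9.
Midpoints: 29/9, 11/3, 37/9, 41/9, 5, 49/9, 53/9, 19/3, 61/9.
f(29/9) = 9/13, f(11/3) = 15/23, f(37/9) = 45/73, f(41/9) = 45/77, f(5) = 5/9, f(49/9) = 9/17, f(53/9) = 45/89, f(19/3) = 15/31, f(61/9) = 45/97.
Sum = Δt · [f(29/9) + f(11/3) + f(37/9) + ...].
Sum ≈ 2.25943.

2.25943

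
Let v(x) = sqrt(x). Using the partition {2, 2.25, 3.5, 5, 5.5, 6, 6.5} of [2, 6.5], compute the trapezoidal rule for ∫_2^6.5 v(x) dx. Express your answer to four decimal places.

9.1450

Subinterval widths: 0.25, 1.25, 1.5, 0.5, 0.5, 0.5.
v(2) ≈ 1.4142, v(2.25) ≈ 1.5000, v(3.5) ≈ 1.8708, v(5) ≈ 2.2361, v(5.5) ≈ 2.3452, v(6) ≈ 2.4495, v(6.5) ≈ 2.5495.
On each subinterval the trapezoid contributes (Δx_i/2)·[v(x_{i-1}) + v(x_i)].
Sum ≈ 9.1450.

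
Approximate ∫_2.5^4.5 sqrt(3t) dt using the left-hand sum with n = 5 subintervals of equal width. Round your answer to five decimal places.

6.26937

Δt = (4.5 − 2.5)/5 = 0.4.
Left endpoints: 2.5, 2.9, 3.3, 3.7, 4.1.
f(2.5) ≈ 2.73861, f(2.9) ≈ 2.94958, f(3.3) ≈ 3.14643, f(3.7) ≈ 3.33167, f(4.1) ≈ 3.50714.
Sum = Δt · [f(2.5) + f(2.9) + f(3.3) + f(3.7) + f(4.1)].
Sum ≈ 6.26937.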